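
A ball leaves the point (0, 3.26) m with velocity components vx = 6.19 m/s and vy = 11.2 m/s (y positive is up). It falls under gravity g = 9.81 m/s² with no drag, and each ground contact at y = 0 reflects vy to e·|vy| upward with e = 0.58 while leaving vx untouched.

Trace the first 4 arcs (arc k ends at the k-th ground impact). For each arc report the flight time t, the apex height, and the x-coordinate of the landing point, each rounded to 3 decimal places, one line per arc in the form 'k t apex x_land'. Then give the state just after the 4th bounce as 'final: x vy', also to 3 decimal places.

1 2.545 9.653 15.751
2 1.627 3.247 25.824
3 0.944 1.092 31.667
4 0.547 0.367 35.055
final: 35.055 1.557

Arc 1: start y=3.260, vy=11.200 → t=2.545, apex=9.653, x_land=15.751, impact vy=-13.762
  bounce: vy ← 0.58·13.762 = 7.982
Arc 2: start y=0.000, vy=7.982 → t=1.627, apex=3.247, x_land=25.824, impact vy=-7.982
  bounce: vy ← 0.58·7.982 = 4.630
Arc 3: start y=0.000, vy=4.630 → t=0.944, apex=1.092, x_land=31.667, impact vy=-4.630
  bounce: vy ← 0.58·4.630 = 2.685
Arc 4: start y=0.000, vy=2.685 → t=0.547, apex=0.367, x_land=35.055, impact vy=-2.685
  bounce: vy ← 0.58·2.685 = 1.557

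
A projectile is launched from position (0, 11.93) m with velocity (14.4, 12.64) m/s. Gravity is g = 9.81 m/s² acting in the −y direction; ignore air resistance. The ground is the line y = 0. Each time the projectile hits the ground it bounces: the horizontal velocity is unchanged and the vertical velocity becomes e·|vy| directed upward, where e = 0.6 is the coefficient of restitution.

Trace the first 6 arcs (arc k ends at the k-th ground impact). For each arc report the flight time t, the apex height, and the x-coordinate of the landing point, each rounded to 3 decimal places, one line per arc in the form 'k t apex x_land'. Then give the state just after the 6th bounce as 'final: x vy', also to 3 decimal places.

1 3.311 20.073 47.685
2 2.428 7.226 82.642
3 1.457 2.601 103.616
4 0.874 0.937 116.200
5 0.524 0.337 123.751
6 0.315 0.121 128.281
final: 128.281 0.926

Arc 1: start y=11.930, vy=12.640 → t=3.311, apex=20.073, x_land=47.685, impact vy=-19.845
  bounce: vy ← 0.6·19.845 = 11.907
Arc 2: start y=0.000, vy=11.907 → t=2.428, apex=7.226, x_land=82.642, impact vy=-11.907
  bounce: vy ← 0.6·11.907 = 7.144
Arc 3: start y=0.000, vy=7.144 → t=1.457, apex=2.601, x_land=103.616, impact vy=-7.144
  bounce: vy ← 0.6·7.144 = 4.287
Arc 4: start y=0.000, vy=4.287 → t=0.874, apex=0.937, x_land=116.200, impact vy=-4.287
  bounce: vy ← 0.6·4.287 = 2.572
Arc 5: start y=0.000, vy=2.572 → t=0.524, apex=0.337, x_land=123.751, impact vy=-2.572
  bounce: vy ← 0.6·2.572 = 1.543
Arc 6: start y=0.000, vy=1.543 → t=0.315, apex=0.121, x_land=128.281, impact vy=-1.543
  bounce: vy ← 0.6·1.543 = 0.926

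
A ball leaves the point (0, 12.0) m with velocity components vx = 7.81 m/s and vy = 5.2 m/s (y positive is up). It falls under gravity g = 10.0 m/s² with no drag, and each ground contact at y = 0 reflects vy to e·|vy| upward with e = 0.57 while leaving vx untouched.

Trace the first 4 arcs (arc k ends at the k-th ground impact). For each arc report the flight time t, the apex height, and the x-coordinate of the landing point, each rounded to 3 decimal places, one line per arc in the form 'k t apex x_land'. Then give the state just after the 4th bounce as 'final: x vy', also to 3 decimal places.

1 2.154 13.352 16.824
2 1.863 4.338 31.373
3 1.062 1.409 39.666
4 0.605 0.458 44.393
final: 44.393 1.725

Arc 1: start y=12.000, vy=5.200 → t=2.154, apex=13.352, x_land=16.824, impact vy=-16.341
  bounce: vy ← 0.57·16.341 = 9.315
Arc 2: start y=0.000, vy=9.315 → t=1.863, apex=4.338, x_land=31.373, impact vy=-9.315
  bounce: vy ← 0.57·9.315 = 5.309
Arc 3: start y=0.000, vy=5.309 → t=1.062, apex=1.409, x_land=39.666, impact vy=-5.309
  bounce: vy ← 0.57·5.309 = 3.026
Arc 4: start y=0.000, vy=3.026 → t=0.605, apex=0.458, x_land=44.393, impact vy=-3.026
  bounce: vy ← 0.57·3.026 = 1.725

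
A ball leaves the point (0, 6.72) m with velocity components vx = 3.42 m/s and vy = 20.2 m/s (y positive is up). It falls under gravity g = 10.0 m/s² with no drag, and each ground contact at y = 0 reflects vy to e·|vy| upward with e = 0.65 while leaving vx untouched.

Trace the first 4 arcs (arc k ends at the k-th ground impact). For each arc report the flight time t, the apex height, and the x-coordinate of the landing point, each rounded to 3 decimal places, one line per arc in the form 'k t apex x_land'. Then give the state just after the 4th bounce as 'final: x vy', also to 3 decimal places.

Arc 1: start y=6.720, vy=20.200 → t=4.349, apex=27.122, x_land=14.874, impact vy=-23.290
  bounce: vy ← 0.65·23.290 = 15.139
Arc 2: start y=0.000, vy=15.139 → t=3.028, apex=11.459, x_land=25.229, impact vy=-15.139
  bounce: vy ← 0.65·15.139 = 9.840
Arc 3: start y=0.000, vy=9.840 → t=1.968, apex=4.841, x_land=31.959, impact vy=-9.840
  bounce: vy ← 0.65·9.840 = 6.396
Arc 4: start y=0.000, vy=6.396 → t=1.279, apex=2.046, x_land=36.334, impact vy=-6.396
  bounce: vy ← 0.65·6.396 = 4.157

1 4.349 27.122 14.874
2 3.028 11.459 25.229
3 1.968 4.841 31.959
4 1.279 2.046 36.334
final: 36.334 4.157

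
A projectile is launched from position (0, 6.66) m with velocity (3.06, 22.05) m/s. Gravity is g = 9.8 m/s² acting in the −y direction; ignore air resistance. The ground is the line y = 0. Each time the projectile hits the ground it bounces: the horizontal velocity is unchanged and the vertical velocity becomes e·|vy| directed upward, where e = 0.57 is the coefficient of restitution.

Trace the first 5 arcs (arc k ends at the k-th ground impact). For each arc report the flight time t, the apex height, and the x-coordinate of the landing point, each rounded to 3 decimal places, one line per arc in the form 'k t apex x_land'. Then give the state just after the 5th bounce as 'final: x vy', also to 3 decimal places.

Arc 1: start y=6.660, vy=22.050 → t=4.784, apex=31.466, x_land=14.639, impact vy=-24.834
  bounce: vy ← 0.57·24.834 = 14.156
Arc 2: start y=0.000, vy=14.156 → t=2.889, apex=10.223, x_land=23.479, impact vy=-14.156
  bounce: vy ← 0.57·14.156 = 8.069
Arc 3: start y=0.000, vy=8.069 → t=1.647, apex=3.322, x_land=28.518, impact vy=-8.069
  bounce: vy ← 0.57·8.069 = 4.599
Arc 4: start y=0.000, vy=4.599 → t=0.939, apex=1.079, x_land=31.390, impact vy=-4.599
  bounce: vy ← 0.57·4.599 = 2.622
Arc 5: start y=0.000, vy=2.622 → t=0.535, apex=0.351, x_land=33.027, impact vy=-2.622
  bounce: vy ← 0.57·2.622 = 1.494

1 4.784 31.466 14.639
2 2.889 10.223 23.479
3 1.647 3.322 28.518
4 0.939 1.079 31.390
5 0.535 0.351 33.027
final: 33.027 1.494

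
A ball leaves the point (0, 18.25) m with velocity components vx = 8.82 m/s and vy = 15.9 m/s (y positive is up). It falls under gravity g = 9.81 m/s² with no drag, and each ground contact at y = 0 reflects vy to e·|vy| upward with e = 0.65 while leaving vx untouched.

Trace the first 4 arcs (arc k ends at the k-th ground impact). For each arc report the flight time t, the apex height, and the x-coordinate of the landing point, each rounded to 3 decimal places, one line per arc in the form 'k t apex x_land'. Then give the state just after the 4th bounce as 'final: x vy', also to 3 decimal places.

Arc 1: start y=18.250, vy=15.900 → t=4.140, apex=31.135, x_land=36.517, impact vy=-24.716
  bounce: vy ← 0.65·24.716 = 16.065
Arc 2: start y=0.000, vy=16.065 → t=3.275, apex=13.155, x_land=65.405, impact vy=-16.065
  bounce: vy ← 0.65·16.065 = 10.442
Arc 3: start y=0.000, vy=10.442 → t=2.129, apex=5.558, x_land=84.182, impact vy=-10.442
  bounce: vy ← 0.65·10.442 = 6.788
Arc 4: start y=0.000, vy=6.788 → t=1.384, apex=2.348, x_land=96.388, impact vy=-6.788
  bounce: vy ← 0.65·6.788 = 4.412

1 4.140 31.135 36.517
2 3.275 13.155 65.405
3 2.129 5.558 84.182
4 1.384 2.348 96.388
final: 96.388 4.412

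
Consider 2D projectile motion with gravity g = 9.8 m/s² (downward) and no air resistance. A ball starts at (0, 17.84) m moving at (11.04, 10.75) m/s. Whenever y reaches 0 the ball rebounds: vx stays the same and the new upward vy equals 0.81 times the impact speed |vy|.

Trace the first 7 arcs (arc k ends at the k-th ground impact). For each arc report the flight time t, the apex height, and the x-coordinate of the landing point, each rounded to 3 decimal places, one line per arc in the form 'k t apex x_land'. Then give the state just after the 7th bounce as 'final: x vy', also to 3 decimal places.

1 3.298 23.736 36.408
2 3.566 15.573 75.772
3 2.888 10.218 107.656
4 2.339 6.704 133.482
5 1.895 4.398 154.401
6 1.535 2.886 171.346
7 1.243 1.893 185.071
final: 185.071 4.934

Arc 1: start y=17.840, vy=10.750 → t=3.298, apex=23.736, x_land=36.408, impact vy=-21.569
  bounce: vy ← 0.81·21.569 = 17.471
Arc 2: start y=0.000, vy=17.471 → t=3.566, apex=15.573, x_land=75.772, impact vy=-17.471
  bounce: vy ← 0.81·17.471 = 14.151
Arc 3: start y=0.000, vy=14.151 → t=2.888, apex=10.218, x_land=107.656, impact vy=-14.151
  bounce: vy ← 0.81·14.151 = 11.463
Arc 4: start y=0.000, vy=11.463 → t=2.339, apex=6.704, x_land=133.482, impact vy=-11.463
  bounce: vy ← 0.81·11.463 = 9.285
Arc 5: start y=0.000, vy=9.285 → t=1.895, apex=4.398, x_land=154.401, impact vy=-9.285
  bounce: vy ← 0.81·9.285 = 7.521
Arc 6: start y=0.000, vy=7.521 → t=1.535, apex=2.886, x_land=171.346, impact vy=-7.521
  bounce: vy ← 0.81·7.521 = 6.092
Arc 7: start y=0.000, vy=6.092 → t=1.243, apex=1.893, x_land=185.071, impact vy=-6.092
  bounce: vy ← 0.81·6.092 = 4.934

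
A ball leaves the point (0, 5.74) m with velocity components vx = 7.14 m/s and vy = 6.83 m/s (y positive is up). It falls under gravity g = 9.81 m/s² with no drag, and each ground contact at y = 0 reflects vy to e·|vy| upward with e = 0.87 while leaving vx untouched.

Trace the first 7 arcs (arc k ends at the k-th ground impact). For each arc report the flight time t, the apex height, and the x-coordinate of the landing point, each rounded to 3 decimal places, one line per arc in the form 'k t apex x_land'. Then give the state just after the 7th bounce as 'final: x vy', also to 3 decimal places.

1 1.983 8.118 14.156
2 2.238 6.144 30.139
3 1.947 4.651 44.043
4 1.694 3.520 56.141
5 1.474 2.664 66.665
6 1.282 2.017 75.821
7 1.116 1.526 83.787
final: 83.787 4.761

Arc 1: start y=5.740, vy=6.830 → t=1.983, apex=8.118, x_land=14.156, impact vy=-12.620
  bounce: vy ← 0.87·12.620 = 10.980
Arc 2: start y=0.000, vy=10.980 → t=2.238, apex=6.144, x_land=30.139, impact vy=-10.980
  bounce: vy ← 0.87·10.980 = 9.552
Arc 3: start y=0.000, vy=9.552 → t=1.947, apex=4.651, x_land=44.043, impact vy=-9.552
  bounce: vy ← 0.87·9.552 = 8.310
Arc 4: start y=0.000, vy=8.310 → t=1.694, apex=3.520, x_land=56.141, impact vy=-8.310
  bounce: vy ← 0.87·8.310 = 7.230
Arc 5: start y=0.000, vy=7.230 → t=1.474, apex=2.664, x_land=66.665, impact vy=-7.230
  bounce: vy ← 0.87·7.230 = 6.290
Arc 6: start y=0.000, vy=6.290 → t=1.282, apex=2.017, x_land=75.821, impact vy=-6.290
  bounce: vy ← 0.87·6.290 = 5.472
Arc 7: start y=0.000, vy=5.472 → t=1.116, apex=1.526, x_land=83.787, impact vy=-5.472
  bounce: vy ← 0.87·5.472 = 4.761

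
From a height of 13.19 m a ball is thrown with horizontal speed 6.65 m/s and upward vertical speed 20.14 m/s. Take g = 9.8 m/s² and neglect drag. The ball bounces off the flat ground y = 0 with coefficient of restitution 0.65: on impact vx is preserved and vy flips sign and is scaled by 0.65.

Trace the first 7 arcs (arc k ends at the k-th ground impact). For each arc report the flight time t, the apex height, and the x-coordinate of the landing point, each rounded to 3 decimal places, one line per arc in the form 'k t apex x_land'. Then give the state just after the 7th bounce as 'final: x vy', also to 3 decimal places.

1 4.685 33.885 31.154
2 3.419 14.316 53.888
3 2.222 6.049 68.664
4 1.444 2.556 78.269
5 0.939 1.080 84.513
6 0.610 0.456 88.571
7 0.397 0.193 91.209
final: 91.209 1.263

Arc 1: start y=13.190, vy=20.140 → t=4.685, apex=33.885, x_land=31.154, impact vy=-25.771
  bounce: vy ← 0.65·25.771 = 16.751
Arc 2: start y=0.000, vy=16.751 → t=3.419, apex=14.316, x_land=53.888, impact vy=-16.751
  bounce: vy ← 0.65·16.751 = 10.888
Arc 3: start y=0.000, vy=10.888 → t=2.222, apex=6.049, x_land=68.664, impact vy=-10.888
  bounce: vy ← 0.65·10.888 = 7.077
Arc 4: start y=0.000, vy=7.077 → t=1.444, apex=2.556, x_land=78.269, impact vy=-7.077
  bounce: vy ← 0.65·7.077 = 4.600
Arc 5: start y=0.000, vy=4.600 → t=0.939, apex=1.080, x_land=84.513, impact vy=-4.600
  bounce: vy ← 0.65·4.600 = 2.990
Arc 6: start y=0.000, vy=2.990 → t=0.610, apex=0.456, x_land=88.571, impact vy=-2.990
  bounce: vy ← 0.65·2.990 = 1.944
Arc 7: start y=0.000, vy=1.944 → t=0.397, apex=0.193, x_land=91.209, impact vy=-1.944
  bounce: vy ← 0.65·1.944 = 1.263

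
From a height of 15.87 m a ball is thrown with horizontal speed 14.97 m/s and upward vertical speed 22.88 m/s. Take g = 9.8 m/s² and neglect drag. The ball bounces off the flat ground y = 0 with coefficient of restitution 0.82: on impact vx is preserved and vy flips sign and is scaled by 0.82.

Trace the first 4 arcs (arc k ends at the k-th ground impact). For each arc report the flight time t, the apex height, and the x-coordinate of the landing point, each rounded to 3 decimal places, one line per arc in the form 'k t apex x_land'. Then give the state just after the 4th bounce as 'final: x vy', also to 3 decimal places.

1 5.283 42.579 79.079
2 4.834 28.630 151.450
3 3.964 19.251 210.794
4 3.251 12.944 259.457
final: 259.457 13.061

Arc 1: start y=15.870, vy=22.880 → t=5.283, apex=42.579, x_land=79.079, impact vy=-28.889
  bounce: vy ← 0.82·28.889 = 23.689
Arc 2: start y=0.000, vy=23.689 → t=4.834, apex=28.630, x_land=151.450, impact vy=-23.689
  bounce: vy ← 0.82·23.689 = 19.425
Arc 3: start y=0.000, vy=19.425 → t=3.964, apex=19.251, x_land=210.794, impact vy=-19.425
  bounce: vy ← 0.82·19.425 = 15.928
Arc 4: start y=0.000, vy=15.928 → t=3.251, apex=12.944, x_land=259.457, impact vy=-15.928
  bounce: vy ← 0.82·15.928 = 13.061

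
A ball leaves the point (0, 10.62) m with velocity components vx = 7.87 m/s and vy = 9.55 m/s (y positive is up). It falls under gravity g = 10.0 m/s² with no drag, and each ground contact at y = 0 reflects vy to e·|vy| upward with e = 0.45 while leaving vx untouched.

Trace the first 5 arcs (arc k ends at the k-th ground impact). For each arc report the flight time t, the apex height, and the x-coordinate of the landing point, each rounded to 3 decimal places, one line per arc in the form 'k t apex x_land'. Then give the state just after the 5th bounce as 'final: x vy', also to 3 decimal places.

1 2.697 15.180 21.229
2 1.568 3.074 33.570
3 0.706 0.622 39.124
4 0.318 0.126 41.623
5 0.143 0.026 42.748
final: 42.748 0.322

Arc 1: start y=10.620, vy=9.550 → t=2.697, apex=15.180, x_land=21.229, impact vy=-17.424
  bounce: vy ← 0.45·17.424 = 7.841
Arc 2: start y=0.000, vy=7.841 → t=1.568, apex=3.074, x_land=33.570, impact vy=-7.841
  bounce: vy ← 0.45·7.841 = 3.528
Arc 3: start y=0.000, vy=3.528 → t=0.706, apex=0.622, x_land=39.124, impact vy=-3.528
  bounce: vy ← 0.45·3.528 = 1.588
Arc 4: start y=0.000, vy=1.588 → t=0.318, apex=0.126, x_land=41.623, impact vy=-1.588
  bounce: vy ← 0.45·1.588 = 0.715
Arc 5: start y=0.000, vy=0.715 → t=0.143, apex=0.026, x_land=42.748, impact vy=-0.715
  bounce: vy ← 0.45·0.715 = 0.322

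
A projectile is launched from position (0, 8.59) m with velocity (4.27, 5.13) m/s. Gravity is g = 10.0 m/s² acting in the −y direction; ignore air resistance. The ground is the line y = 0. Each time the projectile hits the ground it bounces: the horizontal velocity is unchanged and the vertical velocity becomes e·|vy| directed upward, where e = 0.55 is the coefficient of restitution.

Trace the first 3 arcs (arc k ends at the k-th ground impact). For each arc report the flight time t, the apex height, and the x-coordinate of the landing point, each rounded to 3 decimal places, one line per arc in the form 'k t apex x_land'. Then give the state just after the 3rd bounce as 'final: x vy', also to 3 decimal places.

1 1.921 9.906 8.201
2 1.548 2.997 14.812
3 0.852 0.906 18.448
final: 18.448 2.342

Arc 1: start y=8.590, vy=5.130 → t=1.921, apex=9.906, x_land=8.201, impact vy=-14.075
  bounce: vy ← 0.55·14.075 = 7.741
Arc 2: start y=0.000, vy=7.741 → t=1.548, apex=2.997, x_land=14.812, impact vy=-7.741
  bounce: vy ← 0.55·7.741 = 4.258
Arc 3: start y=0.000, vy=4.258 → t=0.852, apex=0.906, x_land=18.448, impact vy=-4.258
  bounce: vy ← 0.55·4.258 = 2.342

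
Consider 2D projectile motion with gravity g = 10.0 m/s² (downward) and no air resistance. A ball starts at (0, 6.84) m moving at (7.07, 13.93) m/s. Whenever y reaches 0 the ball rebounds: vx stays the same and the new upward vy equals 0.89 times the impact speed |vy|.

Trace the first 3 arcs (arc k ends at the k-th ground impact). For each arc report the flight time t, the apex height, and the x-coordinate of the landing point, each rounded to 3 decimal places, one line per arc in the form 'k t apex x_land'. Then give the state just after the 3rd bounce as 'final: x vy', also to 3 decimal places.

1 3.212 16.542 22.708
2 3.238 13.103 45.599
3 2.882 10.379 65.971
final: 65.971 12.823

Arc 1: start y=6.840, vy=13.930 → t=3.212, apex=16.542, x_land=22.708, impact vy=-18.189
  bounce: vy ← 0.89·18.189 = 16.188
Arc 2: start y=0.000, vy=16.188 → t=3.238, apex=13.103, x_land=45.599, impact vy=-16.188
  bounce: vy ← 0.89·16.188 = 14.408
Arc 3: start y=0.000, vy=14.408 → t=2.882, apex=10.379, x_land=65.971, impact vy=-14.408
  bounce: vy ← 0.89·14.408 = 12.823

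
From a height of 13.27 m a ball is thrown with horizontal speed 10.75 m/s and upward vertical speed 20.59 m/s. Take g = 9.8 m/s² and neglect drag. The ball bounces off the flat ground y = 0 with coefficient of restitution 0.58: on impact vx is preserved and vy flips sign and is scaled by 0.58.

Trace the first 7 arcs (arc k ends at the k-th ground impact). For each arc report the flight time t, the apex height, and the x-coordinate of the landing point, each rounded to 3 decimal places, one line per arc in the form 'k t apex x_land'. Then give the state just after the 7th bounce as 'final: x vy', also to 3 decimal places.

Arc 1: start y=13.270, vy=20.590 → t=4.770, apex=34.900, x_land=51.275, impact vy=-26.154
  bounce: vy ← 0.58·26.154 = 15.169
Arc 2: start y=0.000, vy=15.169 → t=3.096, apex=11.740, x_land=84.555, impact vy=-15.169
  bounce: vy ← 0.58·15.169 = 8.798
Arc 3: start y=0.000, vy=8.798 → t=1.796, apex=3.949, x_land=103.858, impact vy=-8.798
  bounce: vy ← 0.58·8.798 = 5.103
Arc 4: start y=0.000, vy=5.103 → t=1.041, apex=1.329, x_land=115.053, impact vy=-5.103
  bounce: vy ← 0.58·5.103 = 2.960
Arc 5: start y=0.000, vy=2.960 → t=0.604, apex=0.447, x_land=121.546, impact vy=-2.960
  bounce: vy ← 0.58·2.960 = 1.717
Arc 6: start y=0.000, vy=1.717 → t=0.350, apex=0.150, x_land=125.312, impact vy=-1.717
  bounce: vy ← 0.58·1.717 = 0.996
Arc 7: start y=0.000, vy=0.996 → t=0.203, apex=0.051, x_land=127.497, impact vy=-0.996
  bounce: vy ← 0.58·0.996 = 0.577

1 4.770 34.900 51.275
2 3.096 11.740 84.555
3 1.796 3.949 103.858
4 1.041 1.329 115.053
5 0.604 0.447 121.546
6 0.350 0.150 125.312
7 0.203 0.051 127.497
final: 127.497 0.577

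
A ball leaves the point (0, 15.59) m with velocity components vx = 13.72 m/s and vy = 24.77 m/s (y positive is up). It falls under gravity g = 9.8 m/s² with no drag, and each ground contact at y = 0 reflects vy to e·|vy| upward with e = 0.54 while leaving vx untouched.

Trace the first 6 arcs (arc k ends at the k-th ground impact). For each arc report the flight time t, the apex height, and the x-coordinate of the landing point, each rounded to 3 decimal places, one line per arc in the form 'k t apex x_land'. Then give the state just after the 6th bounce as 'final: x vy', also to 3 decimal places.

Arc 1: start y=15.590, vy=24.770 → t=5.621, apex=46.894, x_land=77.122, impact vy=-30.317
  bounce: vy ← 0.54·30.317 = 16.371
Arc 2: start y=0.000, vy=16.371 → t=3.341, apex=13.674, x_land=122.961, impact vy=-16.371
  bounce: vy ← 0.54·16.371 = 8.840
Arc 3: start y=0.000, vy=8.840 → t=1.804, apex=3.987, x_land=147.714, impact vy=-8.840
  bounce: vy ← 0.54·8.840 = 4.774
Arc 4: start y=0.000, vy=4.774 → t=0.974, apex=1.163, x_land=161.081, impact vy=-4.774
  bounce: vy ← 0.54·4.774 = 2.578
Arc 5: start y=0.000, vy=2.578 → t=0.526, apex=0.339, x_land=168.299, impact vy=-2.578
  bounce: vy ← 0.54·2.578 = 1.392
Arc 6: start y=0.000, vy=1.392 → t=0.284, apex=0.099, x_land=172.197, impact vy=-1.392
  bounce: vy ← 0.54·1.392 = 0.752

1 5.621 46.894 77.122
2 3.341 13.674 122.961
3 1.804 3.987 147.714
4 0.974 1.163 161.081
5 0.526 0.339 168.299
6 0.284 0.099 172.197
final: 172.197 0.752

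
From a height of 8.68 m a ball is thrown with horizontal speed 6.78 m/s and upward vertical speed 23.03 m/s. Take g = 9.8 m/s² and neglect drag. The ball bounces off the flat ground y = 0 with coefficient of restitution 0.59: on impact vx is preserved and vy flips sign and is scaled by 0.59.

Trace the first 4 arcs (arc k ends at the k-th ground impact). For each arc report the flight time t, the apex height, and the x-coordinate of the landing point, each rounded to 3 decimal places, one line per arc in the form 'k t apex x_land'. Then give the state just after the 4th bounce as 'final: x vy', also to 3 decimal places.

1 5.051 35.740 34.244
2 3.187 12.441 55.851
3 1.880 4.331 68.599
4 1.109 1.508 76.120
final: 76.120 3.207

Arc 1: start y=8.680, vy=23.030 → t=5.051, apex=35.740, x_land=34.244, impact vy=-26.467
  bounce: vy ← 0.59·26.467 = 15.616
Arc 2: start y=0.000, vy=15.616 → t=3.187, apex=12.441, x_land=55.851, impact vy=-15.616
  bounce: vy ← 0.59·15.616 = 9.213
Arc 3: start y=0.000, vy=9.213 → t=1.880, apex=4.331, x_land=68.599, impact vy=-9.213
  bounce: vy ← 0.59·9.213 = 5.436
Arc 4: start y=0.000, vy=5.436 → t=1.109, apex=1.508, x_land=76.120, impact vy=-5.436
  bounce: vy ← 0.59·5.436 = 3.207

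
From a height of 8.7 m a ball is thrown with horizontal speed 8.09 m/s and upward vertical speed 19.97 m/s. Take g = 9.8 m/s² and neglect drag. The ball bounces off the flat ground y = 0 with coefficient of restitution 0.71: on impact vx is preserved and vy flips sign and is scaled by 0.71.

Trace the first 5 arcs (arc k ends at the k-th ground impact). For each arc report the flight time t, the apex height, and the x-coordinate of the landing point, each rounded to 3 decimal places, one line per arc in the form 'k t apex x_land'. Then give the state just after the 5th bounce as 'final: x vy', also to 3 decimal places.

Arc 1: start y=8.700, vy=19.970 → t=4.472, apex=29.047, x_land=36.182, impact vy=-23.860
  bounce: vy ← 0.71·23.860 = 16.941
Arc 2: start y=0.000, vy=16.941 → t=3.457, apex=14.643, x_land=64.152, impact vy=-16.941
  bounce: vy ← 0.71·16.941 = 12.028
Arc 3: start y=0.000, vy=12.028 → t=2.455, apex=7.381, x_land=84.011, impact vy=-12.028
  bounce: vy ← 0.71·12.028 = 8.540
Arc 4: start y=0.000, vy=8.540 → t=1.743, apex=3.721, x_land=98.110, impact vy=-8.540
  bounce: vy ← 0.71·8.540 = 6.063
Arc 5: start y=0.000, vy=6.063 → t=1.237, apex=1.876, x_land=108.121, impact vy=-6.063
  bounce: vy ← 0.71·6.063 = 4.305

1 4.472 29.047 36.182
2 3.457 14.643 64.152
3 2.455 7.381 84.011
4 1.743 3.721 98.110
5 1.237 1.876 108.121
final: 108.121 4.305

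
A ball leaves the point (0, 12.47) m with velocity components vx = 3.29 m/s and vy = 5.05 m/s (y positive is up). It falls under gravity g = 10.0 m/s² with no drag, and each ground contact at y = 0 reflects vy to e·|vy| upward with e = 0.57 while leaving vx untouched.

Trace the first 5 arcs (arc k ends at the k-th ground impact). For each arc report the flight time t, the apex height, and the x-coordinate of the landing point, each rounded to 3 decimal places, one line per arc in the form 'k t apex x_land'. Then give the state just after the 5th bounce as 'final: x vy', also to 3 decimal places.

1 2.163 13.745 7.116
2 1.890 4.466 13.335
3 1.077 1.451 16.879
4 0.614 0.471 18.900
5 0.350 0.153 20.052
final: 20.052 0.998

Arc 1: start y=12.470, vy=5.050 → t=2.163, apex=13.745, x_land=7.116, impact vy=-16.580
  bounce: vy ← 0.57·16.580 = 9.451
Arc 2: start y=0.000, vy=9.451 → t=1.890, apex=4.466, x_land=13.335, impact vy=-9.451
  bounce: vy ← 0.57·9.451 = 5.387
Arc 3: start y=0.000, vy=5.387 → t=1.077, apex=1.451, x_land=16.879, impact vy=-5.387
  bounce: vy ← 0.57·5.387 = 3.071
Arc 4: start y=0.000, vy=3.071 → t=0.614, apex=0.471, x_land=18.900, impact vy=-3.071
  bounce: vy ← 0.57·3.071 = 1.750
Arc 5: start y=0.000, vy=1.750 → t=0.350, apex=0.153, x_land=20.052, impact vy=-1.750
  bounce: vy ← 0.57·1.750 = 0.998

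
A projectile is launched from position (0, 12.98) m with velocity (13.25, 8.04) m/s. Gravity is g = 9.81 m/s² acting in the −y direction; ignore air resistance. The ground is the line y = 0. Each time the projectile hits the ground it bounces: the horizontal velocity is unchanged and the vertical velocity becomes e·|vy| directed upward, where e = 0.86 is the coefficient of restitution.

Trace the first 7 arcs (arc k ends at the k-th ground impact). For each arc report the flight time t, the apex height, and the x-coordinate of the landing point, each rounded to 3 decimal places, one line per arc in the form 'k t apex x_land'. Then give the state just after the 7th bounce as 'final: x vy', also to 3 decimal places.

Arc 1: start y=12.980, vy=8.040 → t=2.641, apex=16.275, x_land=34.995, impact vy=-17.869
  bounce: vy ← 0.86·17.869 = 15.368
Arc 2: start y=0.000, vy=15.368 → t=3.133, apex=12.037, x_land=76.507, impact vy=-15.368
  bounce: vy ← 0.86·15.368 = 13.216
Arc 3: start y=0.000, vy=13.216 → t=2.694, apex=8.902, x_land=112.208, impact vy=-13.216
  bounce: vy ← 0.86·13.216 = 11.366
Arc 4: start y=0.000, vy=11.366 → t=2.317, apex=6.584, x_land=142.911, impact vy=-11.366
  bounce: vy ← 0.86·11.366 = 9.775
Arc 5: start y=0.000, vy=9.775 → t=1.993, apex=4.870, x_land=169.315, impact vy=-9.775
  bounce: vy ← 0.86·9.775 = 8.406
Arc 6: start y=0.000, vy=8.406 → t=1.714, apex=3.602, x_land=192.023, impact vy=-8.406
  bounce: vy ← 0.86·8.406 = 7.229
Arc 7: start y=0.000, vy=7.229 → t=1.474, apex=2.664, x_land=211.552, impact vy=-7.229
  bounce: vy ← 0.86·7.229 = 6.217

1 2.641 16.275 34.995
2 3.133 12.037 76.507
3 2.694 8.902 112.208
4 2.317 6.584 142.911
5 1.993 4.870 169.315
6 1.714 3.602 192.023
7 1.474 2.664 211.552
final: 211.552 6.217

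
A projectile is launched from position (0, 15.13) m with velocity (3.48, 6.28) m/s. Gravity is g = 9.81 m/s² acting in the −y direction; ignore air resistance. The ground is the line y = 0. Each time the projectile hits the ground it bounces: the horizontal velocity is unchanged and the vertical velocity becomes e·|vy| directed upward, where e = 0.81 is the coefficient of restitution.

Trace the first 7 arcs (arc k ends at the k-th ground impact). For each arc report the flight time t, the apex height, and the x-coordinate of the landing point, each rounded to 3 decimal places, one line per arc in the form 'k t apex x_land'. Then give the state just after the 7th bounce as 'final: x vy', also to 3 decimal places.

1 2.509 17.140 8.733
2 3.028 11.246 19.272
3 2.453 7.378 27.808
4 1.987 4.841 34.722
5 1.609 3.176 40.323
6 1.304 2.084 44.859
7 1.056 1.367 48.534
final: 48.534 4.195

Arc 1: start y=15.130, vy=6.280 → t=2.509, apex=17.140, x_land=8.733, impact vy=-18.338
  bounce: vy ← 0.81·18.338 = 14.854
Arc 2: start y=0.000, vy=14.854 → t=3.028, apex=11.246, x_land=19.272, impact vy=-14.854
  bounce: vy ← 0.81·14.854 = 12.032
Arc 3: start y=0.000, vy=12.032 → t=2.453, apex=7.378, x_land=27.808, impact vy=-12.032
  bounce: vy ← 0.81·12.032 = 9.746
Arc 4: start y=0.000, vy=9.746 → t=1.987, apex=4.841, x_land=34.722, impact vy=-9.746
  bounce: vy ← 0.81·9.746 = 7.894
Arc 5: start y=0.000, vy=7.894 → t=1.609, apex=3.176, x_land=40.323, impact vy=-7.894
  bounce: vy ← 0.81·7.894 = 6.394
Arc 6: start y=0.000, vy=6.394 → t=1.304, apex=2.084, x_land=44.859, impact vy=-6.394
  bounce: vy ← 0.81·6.394 = 5.179
Arc 7: start y=0.000, vy=5.179 → t=1.056, apex=1.367, x_land=48.534, impact vy=-5.179
  bounce: vy ← 0.81·5.179 = 4.195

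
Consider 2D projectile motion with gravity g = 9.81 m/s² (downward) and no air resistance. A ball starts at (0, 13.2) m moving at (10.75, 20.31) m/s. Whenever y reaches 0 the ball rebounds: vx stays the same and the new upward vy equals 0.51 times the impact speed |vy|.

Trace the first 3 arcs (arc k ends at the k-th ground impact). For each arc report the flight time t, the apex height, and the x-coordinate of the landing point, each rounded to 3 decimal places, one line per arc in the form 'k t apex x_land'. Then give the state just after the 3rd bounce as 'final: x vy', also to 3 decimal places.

1 4.712 34.224 50.652
2 2.694 8.902 79.616
3 1.374 2.315 94.387
final: 94.387 3.437

Arc 1: start y=13.200, vy=20.310 → t=4.712, apex=34.224, x_land=50.652, impact vy=-25.913
  bounce: vy ← 0.51·25.913 = 13.216
Arc 2: start y=0.000, vy=13.216 → t=2.694, apex=8.902, x_land=79.616, impact vy=-13.216
  bounce: vy ← 0.51·13.216 = 6.740
Arc 3: start y=0.000, vy=6.740 → t=1.374, apex=2.315, x_land=94.387, impact vy=-6.740
  bounce: vy ← 0.51·6.740 = 3.437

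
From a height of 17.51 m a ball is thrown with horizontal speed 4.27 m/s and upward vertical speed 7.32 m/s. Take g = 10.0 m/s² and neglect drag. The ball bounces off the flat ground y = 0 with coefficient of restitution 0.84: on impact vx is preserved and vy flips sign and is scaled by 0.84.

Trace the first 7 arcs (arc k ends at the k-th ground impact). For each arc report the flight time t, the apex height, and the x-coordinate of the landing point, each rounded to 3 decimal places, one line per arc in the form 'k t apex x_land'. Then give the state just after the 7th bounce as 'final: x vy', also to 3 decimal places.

1 2.741 20.189 11.706
2 3.376 14.245 26.121
3 2.836 10.052 38.229
4 2.382 7.092 48.400
5 2.001 5.004 56.944
6 1.681 3.531 64.121
7 1.412 2.492 70.149
final: 70.149 5.930

Arc 1: start y=17.510, vy=7.320 → t=2.741, apex=20.189, x_land=11.706, impact vy=-20.094
  bounce: vy ← 0.84·20.094 = 16.879
Arc 2: start y=0.000, vy=16.879 → t=3.376, apex=14.245, x_land=26.121, impact vy=-16.879
  bounce: vy ← 0.84·16.879 = 14.179
Arc 3: start y=0.000, vy=14.179 → t=2.836, apex=10.052, x_land=38.229, impact vy=-14.179
  bounce: vy ← 0.84·14.179 = 11.910
Arc 4: start y=0.000, vy=11.910 → t=2.382, apex=7.092, x_land=48.400, impact vy=-11.910
  bounce: vy ← 0.84·11.910 = 10.004
Arc 5: start y=0.000, vy=10.004 → t=2.001, apex=5.004, x_land=56.944, impact vy=-10.004
  bounce: vy ← 0.84·10.004 = 8.404
Arc 6: start y=0.000, vy=8.404 → t=1.681, apex=3.531, x_land=64.121, impact vy=-8.404
  bounce: vy ← 0.84·8.404 = 7.059
Arc 7: start y=0.000, vy=7.059 → t=1.412, apex=2.492, x_land=70.149, impact vy=-7.059
  bounce: vy ← 0.84·7.059 = 5.930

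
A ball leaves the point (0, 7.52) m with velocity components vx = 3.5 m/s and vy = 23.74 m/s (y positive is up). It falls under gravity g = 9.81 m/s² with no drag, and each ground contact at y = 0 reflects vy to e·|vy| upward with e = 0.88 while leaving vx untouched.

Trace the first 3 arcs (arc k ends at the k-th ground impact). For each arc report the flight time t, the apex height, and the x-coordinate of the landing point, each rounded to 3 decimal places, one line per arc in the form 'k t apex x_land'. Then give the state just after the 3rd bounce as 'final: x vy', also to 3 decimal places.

1 5.138 36.245 17.984
2 4.784 28.068 34.729
3 4.210 21.736 49.465
final: 49.465 18.173

Arc 1: start y=7.520, vy=23.740 → t=5.138, apex=36.245, x_land=17.984, impact vy=-26.667
  bounce: vy ← 0.88·26.667 = 23.467
Arc 2: start y=0.000, vy=23.467 → t=4.784, apex=28.068, x_land=34.729, impact vy=-23.467
  bounce: vy ← 0.88·23.467 = 20.651
Arc 3: start y=0.000, vy=20.651 → t=4.210, apex=21.736, x_land=49.465, impact vy=-20.651
  bounce: vy ← 0.88·20.651 = 18.173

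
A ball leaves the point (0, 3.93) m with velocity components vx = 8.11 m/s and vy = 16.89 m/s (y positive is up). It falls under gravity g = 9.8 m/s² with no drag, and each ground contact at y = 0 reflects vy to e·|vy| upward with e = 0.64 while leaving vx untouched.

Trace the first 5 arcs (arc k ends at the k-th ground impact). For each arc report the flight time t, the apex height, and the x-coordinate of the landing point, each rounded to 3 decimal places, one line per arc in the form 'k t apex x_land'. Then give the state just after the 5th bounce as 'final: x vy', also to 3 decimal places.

1 3.666 18.485 29.729
2 2.486 7.571 49.891
3 1.591 3.101 62.795
4 1.018 1.270 71.054
5 0.652 0.520 76.339
final: 76.339 2.044

Arc 1: start y=3.930, vy=16.890 → t=3.666, apex=18.485, x_land=29.729, impact vy=-19.034
  bounce: vy ← 0.64·19.034 = 12.182
Arc 2: start y=0.000, vy=12.182 → t=2.486, apex=7.571, x_land=49.891, impact vy=-12.182
  bounce: vy ← 0.64·12.182 = 7.796
Arc 3: start y=0.000, vy=7.796 → t=1.591, apex=3.101, x_land=62.795, impact vy=-7.796
  bounce: vy ← 0.64·7.796 = 4.990
Arc 4: start y=0.000, vy=4.990 → t=1.018, apex=1.270, x_land=71.054, impact vy=-4.990
  bounce: vy ← 0.64·4.990 = 3.193
Arc 5: start y=0.000, vy=3.193 → t=0.652, apex=0.520, x_land=76.339, impact vy=-3.193
  bounce: vy ← 0.64·3.193 = 2.044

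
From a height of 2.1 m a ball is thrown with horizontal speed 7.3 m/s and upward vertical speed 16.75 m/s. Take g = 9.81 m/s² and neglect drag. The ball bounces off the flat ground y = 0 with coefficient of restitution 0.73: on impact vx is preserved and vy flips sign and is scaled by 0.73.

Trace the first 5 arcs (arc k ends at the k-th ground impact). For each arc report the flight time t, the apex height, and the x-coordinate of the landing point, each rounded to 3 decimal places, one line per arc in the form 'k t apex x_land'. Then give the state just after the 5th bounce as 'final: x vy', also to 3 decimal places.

1 3.536 16.400 25.813
2 2.670 8.739 45.301
3 1.949 4.657 59.527
4 1.423 2.482 69.913
5 1.039 1.323 77.494
final: 77.494 3.719

Arc 1: start y=2.100, vy=16.750 → t=3.536, apex=16.400, x_land=25.813, impact vy=-17.938
  bounce: vy ← 0.73·17.938 = 13.095
Arc 2: start y=0.000, vy=13.095 → t=2.670, apex=8.739, x_land=45.301, impact vy=-13.095
  bounce: vy ← 0.73·13.095 = 9.559
Arc 3: start y=0.000, vy=9.559 → t=1.949, apex=4.657, x_land=59.527, impact vy=-9.559
  bounce: vy ← 0.73·9.559 = 6.978
Arc 4: start y=0.000, vy=6.978 → t=1.423, apex=2.482, x_land=69.913, impact vy=-6.978
  bounce: vy ← 0.73·6.978 = 5.094
Arc 5: start y=0.000, vy=5.094 → t=1.039, apex=1.323, x_land=77.494, impact vy=-5.094
  bounce: vy ← 0.73·5.094 = 3.719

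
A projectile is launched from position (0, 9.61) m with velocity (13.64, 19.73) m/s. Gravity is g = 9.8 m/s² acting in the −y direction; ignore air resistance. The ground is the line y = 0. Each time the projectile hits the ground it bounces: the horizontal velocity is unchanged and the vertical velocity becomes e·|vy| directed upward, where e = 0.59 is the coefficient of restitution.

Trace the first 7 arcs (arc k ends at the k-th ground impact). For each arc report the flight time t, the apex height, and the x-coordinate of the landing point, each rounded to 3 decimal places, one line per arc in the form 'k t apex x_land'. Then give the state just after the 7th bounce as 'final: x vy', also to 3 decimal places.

Arc 1: start y=9.610, vy=19.730 → t=4.466, apex=29.471, x_land=60.912, impact vy=-24.034
  bounce: vy ← 0.59·24.034 = 14.180
Arc 2: start y=0.000, vy=14.180 → t=2.894, apex=10.259, x_land=100.385, impact vy=-14.180
  bounce: vy ← 0.59·14.180 = 8.366
Arc 3: start y=0.000, vy=8.366 → t=1.707, apex=3.571, x_land=123.674, impact vy=-8.366
  bounce: vy ← 0.59·8.366 = 4.936
Arc 4: start y=0.000, vy=4.936 → t=1.007, apex=1.243, x_land=137.414, impact vy=-4.936
  bounce: vy ← 0.59·4.936 = 2.912
Arc 5: start y=0.000, vy=2.912 → t=0.594, apex=0.433, x_land=145.521, impact vy=-2.912
  bounce: vy ← 0.59·2.912 = 1.718
Arc 6: start y=0.000, vy=1.718 → t=0.351, apex=0.151, x_land=150.304, impact vy=-1.718
  bounce: vy ← 0.59·1.718 = 1.014
Arc 7: start y=0.000, vy=1.014 → t=0.207, apex=0.052, x_land=153.126, impact vy=-1.014
  bounce: vy ← 0.59·1.014 = 0.598

1 4.466 29.471 60.912
2 2.894 10.259 100.385
3 1.707 3.571 123.674
4 1.007 1.243 137.414
5 0.594 0.433 145.521
6 0.351 0.151 150.304
7 0.207 0.052 153.126
final: 153.126 0.598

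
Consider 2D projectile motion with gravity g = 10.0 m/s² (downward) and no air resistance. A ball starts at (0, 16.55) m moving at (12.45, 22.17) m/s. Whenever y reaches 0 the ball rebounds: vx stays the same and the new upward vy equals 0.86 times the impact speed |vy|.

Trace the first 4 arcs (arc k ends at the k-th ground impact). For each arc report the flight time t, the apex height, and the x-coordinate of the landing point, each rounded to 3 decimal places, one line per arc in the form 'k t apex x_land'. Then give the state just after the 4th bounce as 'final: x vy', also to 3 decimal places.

1 5.085 41.125 63.308
2 4.933 30.416 124.722
3 4.242 22.496 177.538
4 3.648 16.638 222.960
final: 222.960 15.688

Arc 1: start y=16.550, vy=22.170 → t=5.085, apex=41.125, x_land=63.308, impact vy=-28.679
  bounce: vy ← 0.86·28.679 = 24.664
Arc 2: start y=0.000, vy=24.664 → t=4.933, apex=30.416, x_land=124.722, impact vy=-24.664
  bounce: vy ← 0.86·24.664 = 21.211
Arc 3: start y=0.000, vy=21.211 → t=4.242, apex=22.496, x_land=177.538, impact vy=-21.211
  bounce: vy ← 0.86·21.211 = 18.242
Arc 4: start y=0.000, vy=18.242 → t=3.648, apex=16.638, x_land=222.960, impact vy=-18.242
  bounce: vy ← 0.86·18.242 = 15.688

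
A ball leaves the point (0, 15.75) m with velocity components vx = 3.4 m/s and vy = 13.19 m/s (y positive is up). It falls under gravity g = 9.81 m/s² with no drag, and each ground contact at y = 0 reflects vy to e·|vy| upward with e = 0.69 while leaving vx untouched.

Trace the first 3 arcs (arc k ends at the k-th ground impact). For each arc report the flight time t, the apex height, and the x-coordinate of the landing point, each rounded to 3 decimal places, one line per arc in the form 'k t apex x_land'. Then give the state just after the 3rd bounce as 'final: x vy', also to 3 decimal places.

1 3.585 24.617 12.188
2 3.092 11.720 22.700
3 2.133 5.580 29.953
final: 29.953 7.220

Arc 1: start y=15.750, vy=13.190 → t=3.585, apex=24.617, x_land=12.188, impact vy=-21.977
  bounce: vy ← 0.69·21.977 = 15.164
Arc 2: start y=0.000, vy=15.164 → t=3.092, apex=11.720, x_land=22.700, impact vy=-15.164
  bounce: vy ← 0.69·15.164 = 10.463
Arc 3: start y=0.000, vy=10.463 → t=2.133, apex=5.580, x_land=29.953, impact vy=-10.463
  bounce: vy ← 0.69·10.463 = 7.220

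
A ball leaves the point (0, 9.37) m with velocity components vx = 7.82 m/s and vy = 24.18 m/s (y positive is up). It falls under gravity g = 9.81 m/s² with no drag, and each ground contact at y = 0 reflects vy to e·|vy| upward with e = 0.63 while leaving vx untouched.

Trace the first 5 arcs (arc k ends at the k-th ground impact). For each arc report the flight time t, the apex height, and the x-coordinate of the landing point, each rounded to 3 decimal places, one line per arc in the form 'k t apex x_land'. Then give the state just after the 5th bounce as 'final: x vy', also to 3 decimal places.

Arc 1: start y=9.370, vy=24.180 → t=5.291, apex=39.170, x_land=41.373, impact vy=-27.722
  bounce: vy ← 0.63·27.722 = 17.465
Arc 2: start y=0.000, vy=17.465 → t=3.561, apex=15.547, x_land=69.218, impact vy=-17.465
  bounce: vy ← 0.63·17.465 = 11.003
Arc 3: start y=0.000, vy=11.003 → t=2.243, apex=6.170, x_land=86.759, impact vy=-11.003
  bounce: vy ← 0.63·11.003 = 6.932
Arc 4: start y=0.000, vy=6.932 → t=1.413, apex=2.449, x_land=97.811, impact vy=-6.932
  bounce: vy ← 0.63·6.932 = 4.367
Arc 5: start y=0.000, vy=4.367 → t=0.890, apex=0.972, x_land=104.773, impact vy=-4.367
  bounce: vy ← 0.63·4.367 = 2.751

1 5.291 39.170 41.373
2 3.561 15.547 69.218
3 2.243 6.170 86.759
4 1.413 2.449 97.811
5 0.890 0.972 104.773
final: 104.773 2.751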